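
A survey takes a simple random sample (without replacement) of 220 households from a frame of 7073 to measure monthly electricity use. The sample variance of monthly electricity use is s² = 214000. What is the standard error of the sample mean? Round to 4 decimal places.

30.6997

Under SRS without replacement, Var(ȳ) = (1 − f)·s²/n with f = n/N = 220/7073 = 0.03110420.
Var(ȳ) = (1 − 0.03110420)·214000/220 = 0.96889580·972.72727 = 942.47137.
SE(ȳ) = √(942.47137) = 30.6997.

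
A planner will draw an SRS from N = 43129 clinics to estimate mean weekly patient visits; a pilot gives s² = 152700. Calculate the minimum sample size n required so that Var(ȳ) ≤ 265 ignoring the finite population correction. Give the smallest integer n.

577

Without fpc, n₀ = s²/D = 152700/265 = 576.2264.
Rounding up, n = 577.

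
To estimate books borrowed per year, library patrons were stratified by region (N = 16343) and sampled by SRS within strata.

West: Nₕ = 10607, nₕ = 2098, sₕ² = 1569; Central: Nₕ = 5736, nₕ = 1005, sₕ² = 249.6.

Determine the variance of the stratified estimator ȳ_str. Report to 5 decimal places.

0.27794

Var(ȳ_str) = Σₕ Wₕ²(1 − fₕ)sₕ²/nₕ with Wₕ = Nₕ/N, N = 16343.
West: Wₕ = 0.64902405; term = 0.64902405²·(1 − 0.19779391)·1569/2098 = 0.25271149.
Central: Wₕ = 0.35097595; term = 0.35097595²·(1 − 0.17520921)·249.6/1005 = 0.025233474.
Sum = 0.27794496.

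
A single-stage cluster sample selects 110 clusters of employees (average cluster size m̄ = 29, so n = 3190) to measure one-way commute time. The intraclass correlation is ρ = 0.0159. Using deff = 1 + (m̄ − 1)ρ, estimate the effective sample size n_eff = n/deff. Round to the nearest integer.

deff = 1 + (29 − 1)·0.0159 = 1 + 0.4452 = 1.4452.
n_eff = 3190 / 1.4452 = 2207.

2207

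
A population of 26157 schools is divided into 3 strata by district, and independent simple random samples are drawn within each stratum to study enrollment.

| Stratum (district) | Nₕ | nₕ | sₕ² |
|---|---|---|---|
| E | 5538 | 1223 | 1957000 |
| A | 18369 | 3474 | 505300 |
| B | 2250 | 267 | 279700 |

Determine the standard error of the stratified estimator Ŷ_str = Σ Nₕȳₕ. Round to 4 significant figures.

Var(Ŷ_str) = Σₕ Nₕ²(1 − fₕ)sₕ²/nₕ.
E: 5538²·(1 − 1223/5538)·1957000/1223 = 3.823826 × 10^10.
A: 18369²·(1 − 3474/18369)·505300/3474 = 3.9796557 × 10^10.
B: 2250²·(1 − 267/2250)·279700/267 = 4.6739756 × 10^9.
Sum = 8.2708793 × 10^10.
SE = √(8.2708793 × 10^10) = 287600.

287600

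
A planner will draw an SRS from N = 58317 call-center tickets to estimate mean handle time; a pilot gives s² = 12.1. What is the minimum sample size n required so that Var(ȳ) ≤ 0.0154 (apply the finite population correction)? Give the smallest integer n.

Without fpc, n₀ = s²/D = 12.1/0.0154 = 785.7143.
With fpc, (1 − n/N)·s²/n ≤ D requires n ≥ n₀/(1 + n₀/N) = 785.7143/(1 + 785.7143/58317) = 775.2690.
Rounding up, n = 776.

776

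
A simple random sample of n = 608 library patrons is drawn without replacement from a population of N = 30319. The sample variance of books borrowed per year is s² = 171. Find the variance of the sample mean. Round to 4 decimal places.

Under SRS without replacement, Var(ȳ) = (1 − f)·s²/n with f = n/N = 608/30319 = 0.02005343.
Var(ȳ) = (1 − 0.02005343)·171/608 = 0.97994657·0.28125 = 0.27560997.

0.2756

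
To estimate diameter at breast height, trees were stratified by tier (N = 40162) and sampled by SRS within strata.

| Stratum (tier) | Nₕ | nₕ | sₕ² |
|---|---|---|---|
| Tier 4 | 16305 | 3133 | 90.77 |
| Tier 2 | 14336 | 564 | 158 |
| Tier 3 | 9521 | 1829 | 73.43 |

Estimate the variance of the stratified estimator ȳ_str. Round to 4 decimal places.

0.0400

Var(ȳ_str) = Σₕ Wₕ²(1 − fₕ)sₕ²/nₕ with Wₕ = Nₕ/N, N = 40162.
Tier 4: Wₕ = 0.40598078; term = 0.40598078²·(1 − 0.19214965)·90.77/3133 = 0.0038576587.
Tier 2: Wₕ = 0.35695433; term = 0.35695433²·(1 − 0.03934152)·158/564 = 0.034290382.
Tier 3: Wₕ = 0.23706489; term = 0.23706489²·(1 − 0.19210167)·73.43/1829 = 0.0018228503.
Sum = 0.039970891.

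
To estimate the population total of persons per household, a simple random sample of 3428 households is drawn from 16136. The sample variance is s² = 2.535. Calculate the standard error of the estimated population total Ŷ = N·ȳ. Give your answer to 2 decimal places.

Var(Ŷ) = N²·Var(ȳ) = N²·(1 − n/N)·s²/n.
f = 3428/16136 = 0.21244422; Var(ȳ) = 0.78755578·2.535/3428 = 5.8239612 × 10^-4.
Var(Ŷ) = 16136² · (5.8239612 × 10^-4) = 151638.77.
SE(Ŷ) = √(151638.77) = 389.41.

389.41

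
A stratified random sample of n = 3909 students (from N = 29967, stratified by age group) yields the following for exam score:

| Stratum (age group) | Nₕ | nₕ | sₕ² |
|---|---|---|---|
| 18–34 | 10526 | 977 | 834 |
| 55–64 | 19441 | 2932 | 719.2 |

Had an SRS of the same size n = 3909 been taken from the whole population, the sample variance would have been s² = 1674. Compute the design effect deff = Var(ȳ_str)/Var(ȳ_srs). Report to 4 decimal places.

0.4920

Var(ȳ_str) = Σ Wₕ²(1−fₕ)sₕ²/nₕ with Wₕ = Nₕ/29967:
  18–34: (10526/29967)²·(1−977/10526)·834/977 = 0.095544614
  55–64: (19441/29967)²·(1−2932/19441)·719.2/2932 = 0.087667484
  → Var(ȳ_str) = 0.1832121.
Var(ȳ_srs) = (1 − 3909/29967)·1674/3909 = 0.37238107.
deff = 0.1832121 / 0.37238107 = 0.4920.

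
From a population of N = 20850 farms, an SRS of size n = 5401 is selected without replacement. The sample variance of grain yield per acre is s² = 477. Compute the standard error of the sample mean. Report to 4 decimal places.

0.2558

Under SRS without replacement, Var(ȳ) = (1 − f)·s²/n with f = n/N = 5401/20850 = 0.25904077.
Var(ȳ) = (1 − 0.25904077)·477/5401 = 0.74095923·0.088316978 = 0.06543928.
SE(ȳ) = √(0.06543928) = 0.2558.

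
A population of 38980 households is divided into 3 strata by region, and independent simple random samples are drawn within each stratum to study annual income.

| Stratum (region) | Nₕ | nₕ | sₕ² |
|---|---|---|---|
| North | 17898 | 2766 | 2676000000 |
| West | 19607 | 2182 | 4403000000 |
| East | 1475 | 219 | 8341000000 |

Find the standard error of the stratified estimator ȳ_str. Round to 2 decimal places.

Var(ȳ_str) = Σₕ Wₕ²(1 − fₕ)sₕ²/nₕ with Wₕ = Nₕ/N, N = 38980.
North: Wₕ = 0.45915854; term = 0.45915854²·(1 − 0.15454241)·2676000000/2766 = 172445.2.
West: Wₕ = 0.50300154; term = 0.50300154²·(1 − 0.11128679)·4403000000/2182 = 453726.56.
East: Wₕ = 0.03783992; term = 0.03783992²·(1 − 0.14847458)·8341000000/219 = 46437.838.
Sum = 672609.6.
SE = √(672609.6) = 820.13.

820.13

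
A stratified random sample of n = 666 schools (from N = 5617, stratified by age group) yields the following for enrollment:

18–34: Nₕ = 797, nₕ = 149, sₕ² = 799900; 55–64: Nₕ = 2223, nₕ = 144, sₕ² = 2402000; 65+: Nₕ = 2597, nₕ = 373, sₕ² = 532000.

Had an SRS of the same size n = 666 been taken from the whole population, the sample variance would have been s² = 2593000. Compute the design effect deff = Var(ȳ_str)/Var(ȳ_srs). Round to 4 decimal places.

Var(ȳ_str) = Σ Wₕ²(1−fₕ)sₕ²/nₕ with Wₕ = Nₕ/5617:
  18–34: (797/5617)²·(1−149/797)·799900/149 = 87.876734
  55–64: (2223/5617)²·(1−144/2223)·2402000/144 = 2443.4059
  65+: (2597/5617)²·(1−373/2597)·532000/373 = 261.09628
  → Var(ȳ_str) = 2792.3789.
Var(ȳ_srs) = (1 − 666/5617)·2593000/666 = 3431.7591.
deff = 2792.3789 / 3431.7591 = 0.8137.

0.8137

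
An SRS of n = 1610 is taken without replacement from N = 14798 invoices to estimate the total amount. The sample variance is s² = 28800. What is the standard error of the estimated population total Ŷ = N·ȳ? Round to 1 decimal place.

Var(Ŷ) = N²·Var(ȳ) = N²·(1 − n/N)·s²/n.
f = 1610/14798 = 0.10879849; Var(ȳ) = 0.89120151·28800/1610 = 15.94199.
Var(Ŷ) = 14798² · 15.94199 = 3.4909898 × 10^9.
SE(Ŷ) = √(3.4909898 × 10^9) = 59084.6.

59084.6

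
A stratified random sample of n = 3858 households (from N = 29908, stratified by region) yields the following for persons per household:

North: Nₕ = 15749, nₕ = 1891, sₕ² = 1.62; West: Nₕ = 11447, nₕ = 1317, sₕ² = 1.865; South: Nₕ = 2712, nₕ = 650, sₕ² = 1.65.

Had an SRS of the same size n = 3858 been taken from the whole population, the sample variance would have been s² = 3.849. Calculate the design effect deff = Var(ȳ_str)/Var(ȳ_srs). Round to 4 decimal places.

Var(ȳ_str) = Σ Wₕ²(1−fₕ)sₕ²/nₕ with Wₕ = Nₕ/29908:
  North: (15749/29908)²·(1−1891/15749)·1.62/1891 = 2.0902695 × 10^-4
  West: (11447/29908)²·(1−1317/11447)·1.865/1317 = 1.835775 × 10^-4
  South: (2712/29908)²·(1−650/2712)·1.65/650 = 1.58699 × 10^-5
  → Var(ȳ_str) = 4.0847435 × 10^-4.
Var(ȳ_srs) = (1 − 3858/29908)·3.849/3858 = 8.6897252 × 10^-4.
deff = (4.0847435 × 10^-4) / (8.6897252 × 10^-4) = 0.4701.

0.4701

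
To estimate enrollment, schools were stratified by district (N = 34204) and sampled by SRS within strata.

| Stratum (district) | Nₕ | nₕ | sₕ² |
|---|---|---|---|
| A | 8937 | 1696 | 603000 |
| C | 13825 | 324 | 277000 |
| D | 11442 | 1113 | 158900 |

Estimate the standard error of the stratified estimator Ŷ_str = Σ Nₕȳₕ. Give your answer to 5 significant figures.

446610

Var(Ŷ_str) = Σₕ Nₕ²(1 − fₕ)sₕ²/nₕ.
A: 8937²·(1 − 1696/8937)·603000/1696 = 2.3008154 × 10^10.
C: 13825²·(1 − 324/13825)·277000/324 = 1.5957536 × 10^11.
D: 11442²·(1 − 1113/11442)·158900/1113 = 1.687287 × 10^10.
Sum = 1.9945638 × 10^11.
SE = √(1.9945638 × 10^11) = 446610.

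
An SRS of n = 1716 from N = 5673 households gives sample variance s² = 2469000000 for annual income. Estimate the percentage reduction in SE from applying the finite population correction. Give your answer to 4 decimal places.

f = n/N = 1716/5673 = 0.30248546.
SE_no-fpc = √(s²/n) = 1199.5046; SE_fpc = √((1−f)s²/n) = 1001.7943.
Ratio = √(1−f) = 0.83517336. Reduction = 100·(1 − 0.83517336) = 16.4827%.

16.4827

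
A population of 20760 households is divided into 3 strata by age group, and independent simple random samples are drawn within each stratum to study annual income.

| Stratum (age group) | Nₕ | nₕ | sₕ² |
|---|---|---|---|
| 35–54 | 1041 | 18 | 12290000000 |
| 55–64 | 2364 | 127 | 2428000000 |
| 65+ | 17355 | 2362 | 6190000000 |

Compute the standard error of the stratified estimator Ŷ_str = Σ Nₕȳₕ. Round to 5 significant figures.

3.8860 × 10^7

Var(Ŷ_str) = Σₕ Nₕ²(1 − fₕ)sₕ²/nₕ.
35–54: 1041²·(1 − 18/1041)·12290000000/18 = 7.2711942 × 10^14.
55–64: 2364²·(1 − 127/2364)·2428000000/127 = 1.0110169 × 10^14.
65+: 17355²·(1 − 2362/17355)·6190000000/2362 = 6.8190506 × 10^14.
Sum = 1.5101262 × 10^15.
SE = √(1.5101262 × 10^15) = 3.8860 × 10^7.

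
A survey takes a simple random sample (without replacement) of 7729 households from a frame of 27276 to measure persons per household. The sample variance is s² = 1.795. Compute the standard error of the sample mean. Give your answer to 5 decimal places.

0.01290

Under SRS without replacement, Var(ȳ) = (1 − f)·s²/n with f = n/N = 7729/27276 = 0.28336266.
Var(ȳ) = (1 − 0.28336266)·1.795/7729 = 0.71663734·2.322422 × 10^-4 = 1.6643344 × 10^-4.
SE(ȳ) = √(1.6643344 × 10^-4) = 0.01290.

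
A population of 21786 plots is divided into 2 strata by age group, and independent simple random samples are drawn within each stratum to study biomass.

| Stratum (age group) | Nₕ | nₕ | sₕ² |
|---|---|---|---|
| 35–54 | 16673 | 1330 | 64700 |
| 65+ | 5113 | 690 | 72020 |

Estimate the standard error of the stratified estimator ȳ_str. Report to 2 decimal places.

5.59

Var(ȳ_str) = Σₕ Wₕ²(1 − fₕ)sₕ²/nₕ with Wₕ = Nₕ/N, N = 21786.
35–54: Wₕ = 0.76530800; term = 0.76530800²·(1 − 0.07976969)·64700/1330 = 26.219335.
65+: Wₕ = 0.23469200; term = 0.23469200²·(1 − 0.13495013)·72020/690 = 4.9732668.
Sum = 31.192602.
SE = √(31.192602) = 5.59.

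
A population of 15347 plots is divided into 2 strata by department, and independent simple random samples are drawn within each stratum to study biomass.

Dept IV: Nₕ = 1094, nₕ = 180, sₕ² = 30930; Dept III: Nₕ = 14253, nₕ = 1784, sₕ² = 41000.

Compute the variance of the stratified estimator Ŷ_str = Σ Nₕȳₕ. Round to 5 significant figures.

4.2562 × 10^9

Var(Ŷ_str) = Σₕ Nₕ²(1 − fₕ)sₕ²/nₕ.
Dept IV: 1094²·(1 − 180/1094)·30930/180 = 1.718189 × 10^8.
Dept III: 14253²·(1 − 1784/14253)·41000/1784 = 4.0843873 × 10^9.
Sum = 4.2562062 × 10^9.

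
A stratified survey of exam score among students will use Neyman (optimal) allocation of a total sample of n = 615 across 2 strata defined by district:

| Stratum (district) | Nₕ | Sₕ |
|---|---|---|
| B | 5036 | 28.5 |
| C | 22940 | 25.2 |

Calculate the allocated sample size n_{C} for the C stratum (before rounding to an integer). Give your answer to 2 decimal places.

Neyman allocation: nₕ = n·NₕSₕ / Σⱼ NⱼSⱼ.
Σ NⱼSⱼ = 5036·28.5 + 22940·25.2 = 721614.
n_{C} = 615·22940·25.2 / 721614 = 492.68.

492.68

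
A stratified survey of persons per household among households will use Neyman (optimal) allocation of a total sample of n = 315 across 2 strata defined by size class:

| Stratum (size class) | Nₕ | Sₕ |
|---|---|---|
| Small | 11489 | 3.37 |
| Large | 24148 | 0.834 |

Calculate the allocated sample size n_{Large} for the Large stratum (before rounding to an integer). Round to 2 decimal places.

Neyman allocation: nₕ = n·NₕSₕ / Σⱼ NⱼSⱼ.
Σ NⱼSⱼ = 11489·3.37 + 24148·0.834 = 58857.362.
n_{Large} = 315·24148·0.834 / 58857.362 = 107.78.

107.78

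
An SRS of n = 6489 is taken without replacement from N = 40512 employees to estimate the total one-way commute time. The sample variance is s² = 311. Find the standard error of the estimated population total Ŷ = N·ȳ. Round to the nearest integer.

8128

Var(Ŷ) = N²·Var(ȳ) = N²·(1 − n/N)·s²/n.
f = 6489/40512 = 0.16017476; Var(ȳ) = 0.83982524·311/6489 = 0.040250524.
Var(Ŷ) = 40512² · 0.040250524 = 6.6060051 × 10^7.
SE(Ŷ) = √(6.6060051 × 10^7) = 8128.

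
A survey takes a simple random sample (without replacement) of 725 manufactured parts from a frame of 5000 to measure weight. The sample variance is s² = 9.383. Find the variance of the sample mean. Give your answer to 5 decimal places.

0.01107

Under SRS without replacement, Var(ȳ) = (1 − f)·s²/n with f = n/N = 725/5000 = 0.14500000.
Var(ȳ) = (1 − 0.14500000)·9.383/725 = 0.85500000·0.012942069 = 0.011065469.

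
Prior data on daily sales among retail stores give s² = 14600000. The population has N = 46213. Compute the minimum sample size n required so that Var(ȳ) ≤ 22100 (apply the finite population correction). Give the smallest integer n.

Without fpc, n₀ = s²/D = 14600000/22100 = 660.6335.
With fpc, (1 − n/N)·s²/n ≤ D requires n ≥ n₀/(1 + n₀/N) = 660.6335/(1 + 660.6335/46213) = 651.3226.
Rounding up, n = 652.

652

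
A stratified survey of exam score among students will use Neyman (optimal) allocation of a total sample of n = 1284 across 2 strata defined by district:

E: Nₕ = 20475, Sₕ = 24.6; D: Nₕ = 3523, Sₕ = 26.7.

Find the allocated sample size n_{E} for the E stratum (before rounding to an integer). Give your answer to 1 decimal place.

Neyman allocation: nₕ = n·NₕSₕ / Σⱼ NⱼSⱼ.
Σ NⱼSⱼ = 20475·24.6 + 3523·26.7 = 597749.1.
n_{E} = 1284·20475·24.6 / 597749.1 = 1081.9.

1081.9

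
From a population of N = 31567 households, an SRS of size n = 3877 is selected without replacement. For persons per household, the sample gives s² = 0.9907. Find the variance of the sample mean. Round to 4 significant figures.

2.241 × 10^-4

Under SRS without replacement, Var(ȳ) = (1 − f)·s²/n with f = n/N = 3877/31567 = 0.12281813.
Var(ȳ) = (1 − 0.12281813)·0.9907/3877 = 0.87718187·2.5553263 × 10^-4 = 2.2414859 × 10^-4.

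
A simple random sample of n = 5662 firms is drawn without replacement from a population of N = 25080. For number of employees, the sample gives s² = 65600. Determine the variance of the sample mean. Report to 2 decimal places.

Under SRS without replacement, Var(ȳ) = (1 − f)·s²/n with f = n/N = 5662/25080 = 0.22575758.
Var(ȳ) = (1 − 0.22575758)·65600/5662 = 0.77424242·11.586012 = 8.970382.

8.97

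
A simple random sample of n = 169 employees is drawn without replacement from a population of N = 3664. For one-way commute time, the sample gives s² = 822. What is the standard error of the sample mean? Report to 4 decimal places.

Under SRS without replacement, Var(ȳ) = (1 − f)·s²/n with f = n/N = 169/3664 = 0.04612445.
Var(ȳ) = (1 − 0.04612445)·822/169 = 0.95387555·4.8639053 = 4.6395603.
SE(ȳ) = √(4.6395603) = 2.1540.

2.1540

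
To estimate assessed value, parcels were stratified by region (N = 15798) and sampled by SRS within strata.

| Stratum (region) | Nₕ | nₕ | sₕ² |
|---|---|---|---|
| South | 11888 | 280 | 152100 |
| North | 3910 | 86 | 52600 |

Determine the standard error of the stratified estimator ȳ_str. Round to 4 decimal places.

Var(ȳ_str) = Σₕ Wₕ²(1 − fₕ)sₕ²/nₕ with Wₕ = Nₕ/N, N = 15798.
South: Wₕ = 0.75250032; term = 0.75250032²·(1 − 0.02355316)·152100/280 = 300.35382.
North: Wₕ = 0.24749968; term = 0.24749968²·(1 − 0.02199488)·52600/86 = 36.641877.
Sum = 336.9957.
SE = √(336.9957) = 18.3574.

18.3574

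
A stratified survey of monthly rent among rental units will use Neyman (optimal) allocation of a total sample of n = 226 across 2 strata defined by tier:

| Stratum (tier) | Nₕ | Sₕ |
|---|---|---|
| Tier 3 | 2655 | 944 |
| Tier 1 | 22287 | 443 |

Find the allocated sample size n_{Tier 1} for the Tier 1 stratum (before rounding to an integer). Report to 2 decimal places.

Neyman allocation: nₕ = n·NₕSₕ / Σⱼ NⱼSⱼ.
Σ NⱼSⱼ = 2655·944 + 22287·443 = 1.2379461 × 10^7.
n_{Tier 1} = 226·22287·443 / (1.2379461 × 10^7) = 180.24.

180.24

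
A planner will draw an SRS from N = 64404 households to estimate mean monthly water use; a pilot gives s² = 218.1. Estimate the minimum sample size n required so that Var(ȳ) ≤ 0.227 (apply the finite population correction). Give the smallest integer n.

947

Without fpc, n₀ = s²/D = 218.1/0.227 = 960.7930.
With fpc, (1 − n/N)·s²/n ≤ D requires n ≥ n₀/(1 + n₀/N) = 960.7930/(1 + 960.7930/64404) = 946.6704.
Rounding up, n = 947.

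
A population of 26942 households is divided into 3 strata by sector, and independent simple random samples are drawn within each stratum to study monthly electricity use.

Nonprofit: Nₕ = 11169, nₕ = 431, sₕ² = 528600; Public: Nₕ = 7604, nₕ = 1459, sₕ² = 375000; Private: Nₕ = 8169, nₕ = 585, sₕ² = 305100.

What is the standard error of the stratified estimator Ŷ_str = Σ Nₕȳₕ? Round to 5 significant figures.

437510

Var(Ŷ_str) = Σₕ Nₕ²(1 − fₕ)sₕ²/nₕ.
Nonprofit: 11169²·(1 − 431/11169)·528600/431 = 1.470915 × 10^11.
Public: 7604²·(1 − 1459/7604)·375000/1459 = 1.2009916 × 10^10.
Private: 8169²·(1 − 585/8169)·305100/585 = 3.2311235 × 10^10.
Sum = 1.9141265 × 10^11.
SE = √(1.9141265 × 10^11) = 437510.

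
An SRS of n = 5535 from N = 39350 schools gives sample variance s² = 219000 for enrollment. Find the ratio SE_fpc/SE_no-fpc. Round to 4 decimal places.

f = n/N = 5535/39350 = 0.14066074.
SE_no-fpc = √(s²/n) = 6.2901825; SE_fpc = √((1−f)s²/n) = 5.831034.
Ratio = √(1−f) = 0.92700554.

0.9270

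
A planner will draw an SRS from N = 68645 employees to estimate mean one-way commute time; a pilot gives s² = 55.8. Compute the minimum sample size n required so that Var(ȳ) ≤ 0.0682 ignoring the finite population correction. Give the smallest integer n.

Without fpc, n₀ = s²/D = 55.8/0.0682 = 818.1818.
Rounding up, n = 819.

819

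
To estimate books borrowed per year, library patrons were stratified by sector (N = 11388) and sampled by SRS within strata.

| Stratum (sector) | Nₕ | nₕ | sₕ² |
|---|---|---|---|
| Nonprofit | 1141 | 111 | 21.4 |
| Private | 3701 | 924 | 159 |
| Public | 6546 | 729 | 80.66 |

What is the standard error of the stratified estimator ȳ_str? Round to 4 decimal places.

0.2188

Var(ȳ_str) = Σₕ Wₕ²(1 − fₕ)sₕ²/nₕ with Wₕ = Nₕ/N, N = 11388.
Nonprofit: Wₕ = 0.10019319; term = 0.10019319²·(1 − 0.09728309)·21.4/111 = 0.001747104.
Private: Wₕ = 0.32499122; term = 0.32499122²·(1 − 0.24966225)·159/924 = 0.0136372.
Public: Wₕ = 0.57481560; term = 0.57481560²·(1 − 0.11136572)·80.66/729 = 0.032487092.
Sum = 0.047871396.
SE = √(0.047871396) = 0.2188.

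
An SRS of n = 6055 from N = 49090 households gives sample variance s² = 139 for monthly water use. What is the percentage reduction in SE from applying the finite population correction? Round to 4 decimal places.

f = n/N = 6055/49090 = 0.12334488.
SE_no-fpc = √(s²/n) = 0.15151315; SE_fpc = √((1−f)s²/n) = 0.14186155.
Ratio = √(1−f) = 0.93629863. Reduction = 100·(1 − 0.93629863) = 6.3701%.

6.3701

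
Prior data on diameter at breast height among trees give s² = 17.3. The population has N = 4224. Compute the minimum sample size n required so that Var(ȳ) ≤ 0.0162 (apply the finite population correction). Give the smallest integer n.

Without fpc, n₀ = s²/D = 17.3/0.0162 = 1067.9012.
With fpc, (1 − n/N)·s²/n ≤ D requires n ≥ n₀/(1 + n₀/N) = 1067.9012/(1 + 1067.9012/4224) = 852.3996.
Rounding up, n = 853.

853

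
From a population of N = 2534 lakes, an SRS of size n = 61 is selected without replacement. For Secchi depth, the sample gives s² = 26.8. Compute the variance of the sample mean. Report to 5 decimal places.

0.42877

Under SRS without replacement, Var(ȳ) = (1 − f)·s²/n with f = n/N = 61/2534 = 0.02407261.
Var(ȳ) = (1 − 0.02407261)·26.8/61 = 0.97592739·0.43934426 = 0.4287681.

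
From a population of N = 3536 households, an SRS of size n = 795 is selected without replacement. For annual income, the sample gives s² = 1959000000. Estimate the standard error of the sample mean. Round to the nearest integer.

1382

Under SRS without replacement, Var(ȳ) = (1 − f)·s²/n with f = n/N = 795/3536 = 0.22483032.
Var(ȳ) = (1 − 0.22483032)·1959000000/795 = 0.77516968·2.4641509 × 10^6 = 1.9101351 × 10^6.
SE(ȳ) = √(1.9101351 × 10^6) = 1382.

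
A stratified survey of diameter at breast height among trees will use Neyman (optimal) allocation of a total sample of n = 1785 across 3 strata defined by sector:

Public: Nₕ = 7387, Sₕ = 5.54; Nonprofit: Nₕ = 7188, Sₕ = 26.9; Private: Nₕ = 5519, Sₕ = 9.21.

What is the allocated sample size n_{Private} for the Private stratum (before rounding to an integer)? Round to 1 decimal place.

318.2

Neyman allocation: nₕ = n·NₕSₕ / Σⱼ NⱼSⱼ.
Σ NⱼSⱼ = 7387·5.54 + 7188·26.9 + 5519·9.21 = 285111.17.
n_{Private} = 1785·5519·9.21 / 285111.17 = 318.2.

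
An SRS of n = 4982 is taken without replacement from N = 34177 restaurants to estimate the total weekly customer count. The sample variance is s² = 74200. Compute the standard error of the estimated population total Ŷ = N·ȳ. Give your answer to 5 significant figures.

Var(Ŷ) = N²·Var(ȳ) = N²·(1 − n/N)·s²/n.
f = 4982/34177 = 0.14577055; Var(ȳ) = 0.85422945·74200/4982 = 12.722566.
Var(Ŷ) = 34177² · 12.722566 = 1.4860814 × 10^10.
SE(Ŷ) = √(1.4860814 × 10^10) = 121900.

121900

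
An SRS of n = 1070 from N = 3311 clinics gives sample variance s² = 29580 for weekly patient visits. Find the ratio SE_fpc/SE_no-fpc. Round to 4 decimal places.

0.8227

f = n/N = 1070/3311 = 0.32316521.
SE_no-fpc = √(s²/n) = 5.2578379; SE_fpc = √((1−f)s²/n) = 4.3256217.
Ratio = √(1−f) = 0.82269970.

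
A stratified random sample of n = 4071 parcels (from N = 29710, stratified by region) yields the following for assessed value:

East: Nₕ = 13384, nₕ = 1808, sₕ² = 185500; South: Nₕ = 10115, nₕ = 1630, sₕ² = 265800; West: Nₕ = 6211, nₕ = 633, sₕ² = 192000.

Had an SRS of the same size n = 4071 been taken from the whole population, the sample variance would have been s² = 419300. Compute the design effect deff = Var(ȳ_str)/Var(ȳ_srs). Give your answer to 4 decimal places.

0.5149

Var(ȳ_str) = Σ Wₕ²(1−fₕ)sₕ²/nₕ with Wₕ = Nₕ/29710:
  East: (13384/29710)²·(1−1808/13384)·185500/1808 = 18.008794
  South: (10115/29710)²·(1−1630/10115)·265800/1630 = 15.855495
  West: (6211/29710)²·(1−633/6211)·192000/633 = 11.905078
  → Var(ȳ_str) = 45.769367.
Var(ȳ_srs) = (1 − 4071/29710)·419300/4071 = 88.883713.
deff = 45.769367 / 88.883713 = 0.5149.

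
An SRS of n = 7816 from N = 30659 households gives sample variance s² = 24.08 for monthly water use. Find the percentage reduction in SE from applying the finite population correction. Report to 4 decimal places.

13.6828

f = n/N = 7816/30659 = 0.25493330.
SE_no-fpc = √(s²/n) = 0.055505493; SE_fpc = √((1−f)s²/n) = 0.047910813.
Ratio = √(1−f) = 0.86317246. Reduction = 100·(1 − 0.86317246) = 13.6828%.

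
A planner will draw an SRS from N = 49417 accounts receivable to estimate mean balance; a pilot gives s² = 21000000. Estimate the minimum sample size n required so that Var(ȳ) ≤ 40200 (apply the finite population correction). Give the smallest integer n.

517

Without fpc, n₀ = s²/D = 21000000/40200 = 522.3881.
With fpc, (1 − n/N)·s²/n ≤ D requires n ≥ n₀/(1 + n₀/N) = 522.3881/(1 + 522.3881/49417) = 516.9237.
Rounding up, n = 517.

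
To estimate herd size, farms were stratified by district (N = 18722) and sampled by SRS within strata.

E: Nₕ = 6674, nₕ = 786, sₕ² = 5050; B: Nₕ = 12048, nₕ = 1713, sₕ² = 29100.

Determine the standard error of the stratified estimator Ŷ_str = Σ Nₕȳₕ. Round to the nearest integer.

48659

Var(Ŷ_str) = Σₕ Nₕ²(1 − fₕ)sₕ²/nₕ.
E: 6674²·(1 − 786/6674)·5050/786 = 2.5247759 × 10^8.
B: 12048²·(1 − 1713/12048)·29100/1713 = 2.1152469 × 10^9.
Sum = 2.3677245 × 10^9.
SE = √(2.3677245 × 10^9) = 48659.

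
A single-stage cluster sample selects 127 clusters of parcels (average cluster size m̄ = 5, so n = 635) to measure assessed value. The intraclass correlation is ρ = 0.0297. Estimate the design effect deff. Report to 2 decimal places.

deff = 1 + (5 − 1)·0.0297 = 1 + 0.1188 = 1.1188.

1.12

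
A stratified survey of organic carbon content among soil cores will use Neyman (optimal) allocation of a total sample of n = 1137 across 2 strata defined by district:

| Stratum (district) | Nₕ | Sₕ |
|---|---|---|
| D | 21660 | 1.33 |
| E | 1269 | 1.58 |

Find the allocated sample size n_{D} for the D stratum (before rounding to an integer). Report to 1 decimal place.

Neyman allocation: nₕ = n·NₕSₕ / Σⱼ NⱼSⱼ.
Σ NⱼSⱼ = 21660·1.33 + 1269·1.58 = 30812.82.
n_{D} = 1137·21660·1.33 / 30812.82 = 1063.0.

1063.0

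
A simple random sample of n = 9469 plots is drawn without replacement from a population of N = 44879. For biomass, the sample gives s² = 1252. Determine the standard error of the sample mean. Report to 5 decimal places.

Under SRS without replacement, Var(ȳ) = (1 − f)·s²/n with f = n/N = 9469/44879 = 0.21098955.
Var(ȳ) = (1 − 0.21098955)·1252/9469 = 0.78901045·0.13222093 = 0.1043237.
SE(ȳ) = √(0.1043237) = 0.32299.

0.32299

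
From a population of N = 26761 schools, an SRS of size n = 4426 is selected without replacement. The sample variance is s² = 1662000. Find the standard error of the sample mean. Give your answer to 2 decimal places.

17.70

Under SRS without replacement, Var(ȳ) = (1 − f)·s²/n with f = n/N = 4426/26761 = 0.16538993.
Var(ȳ) = (1 − 0.16538993)·1662000/4426 = 0.83461007·375.50836 = 313.40306.
SE(ȳ) = √(313.40306) = 17.70.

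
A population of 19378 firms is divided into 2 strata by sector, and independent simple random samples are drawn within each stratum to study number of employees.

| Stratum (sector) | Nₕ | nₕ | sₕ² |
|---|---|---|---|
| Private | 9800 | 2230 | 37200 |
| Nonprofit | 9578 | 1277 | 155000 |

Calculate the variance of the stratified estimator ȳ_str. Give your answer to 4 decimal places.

28.9954

Var(ȳ_str) = Σₕ Wₕ²(1 − fₕ)sₕ²/nₕ with Wₕ = Nₕ/N, N = 19378.
Private: Wₕ = 0.50572815; term = 0.50572815²·(1 − 0.22755102)·37200/2230 = 3.2956579.
Nonprofit: Wₕ = 0.49427185; term = 0.49427185²·(1 − 0.13332637)·155000/1277 = 25.699705.
Sum = 28.995363.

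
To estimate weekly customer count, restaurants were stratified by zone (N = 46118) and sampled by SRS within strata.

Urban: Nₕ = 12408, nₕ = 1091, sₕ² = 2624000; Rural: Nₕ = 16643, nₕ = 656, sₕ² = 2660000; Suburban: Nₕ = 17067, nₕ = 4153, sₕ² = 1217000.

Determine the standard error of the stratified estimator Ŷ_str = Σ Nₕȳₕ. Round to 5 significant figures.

Var(Ŷ_str) = Σₕ Nₕ²(1 − fₕ)sₕ²/nₕ.
Urban: 12408²·(1 − 1091/12408)·2624000/1091 = 3.3773198 × 10^11.
Rural: 16643²·(1 − 656/16643)·2660000/656 = 1.0788881 × 10^12.
Suburban: 17067²·(1 − 4153/17067)·1217000/4153 = 6.4587224 × 10^10.
Sum = 1.4812073 × 10^12.
SE = √(1.4812073 × 10^12) = 1.2170 × 10^6.

1.2170 × 10^6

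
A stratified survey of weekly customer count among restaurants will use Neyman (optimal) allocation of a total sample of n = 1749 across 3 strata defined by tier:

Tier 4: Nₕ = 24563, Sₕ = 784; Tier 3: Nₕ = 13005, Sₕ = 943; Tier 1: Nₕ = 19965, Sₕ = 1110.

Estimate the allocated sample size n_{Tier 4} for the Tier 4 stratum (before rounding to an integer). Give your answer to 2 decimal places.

627.42

Neyman allocation: nₕ = n·NₕSₕ / Σⱼ NⱼSⱼ.
Σ NⱼSⱼ = 24563·784 + 13005·943 + 19965·1110 = 5.3682257 × 10^7.
n_{Tier 4} = 1749·24563·784 / (5.3682257 × 10^7) = 627.42.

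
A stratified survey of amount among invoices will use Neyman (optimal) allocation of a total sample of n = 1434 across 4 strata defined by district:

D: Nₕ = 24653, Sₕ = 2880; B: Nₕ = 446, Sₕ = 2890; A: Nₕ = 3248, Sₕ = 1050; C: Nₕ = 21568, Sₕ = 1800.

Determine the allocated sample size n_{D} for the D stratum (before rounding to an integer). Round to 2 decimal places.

889.04

Neyman allocation: nₕ = n·NₕSₕ / Σⱼ NⱼSⱼ.
Σ NⱼSⱼ = 24653·2880 + 446·2890 + 3248·1050 + 21568·1800 = 1.1452238 × 10^8.
n_{D} = 1434·24653·2880 / (1.1452238 × 10^8) = 889.04.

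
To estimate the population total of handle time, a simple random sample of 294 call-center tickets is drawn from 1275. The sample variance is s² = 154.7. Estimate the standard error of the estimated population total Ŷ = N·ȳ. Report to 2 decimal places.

Var(Ŷ) = N²·Var(ȳ) = N²·(1 − n/N)·s²/n.
f = 294/1275 = 0.23058824; Var(ȳ) = 0.76941176·154.7/294 = 0.40485714.
Var(Ŷ) = 1275² · 0.40485714 = 658145.89.
SE(Ŷ) = √(658145.89) = 811.26.

811.26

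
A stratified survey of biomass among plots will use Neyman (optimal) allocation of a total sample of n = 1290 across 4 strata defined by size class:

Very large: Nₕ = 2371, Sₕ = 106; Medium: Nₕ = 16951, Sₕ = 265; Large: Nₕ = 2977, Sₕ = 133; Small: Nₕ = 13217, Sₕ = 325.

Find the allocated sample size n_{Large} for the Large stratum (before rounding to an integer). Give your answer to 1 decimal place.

54.1

Neyman allocation: nₕ = n·NₕSₕ / Σⱼ NⱼSⱼ.
Σ NⱼSⱼ = 2371·106 + 16951·265 + 2977·133 + 13217·325 = 9.434807 × 10^6.
n_{Large} = 1290·2977·133 / (9.434807 × 10^6) = 54.1.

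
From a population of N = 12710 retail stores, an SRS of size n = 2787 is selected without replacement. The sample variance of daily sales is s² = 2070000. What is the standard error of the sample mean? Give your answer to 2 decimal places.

24.08

Under SRS without replacement, Var(ȳ) = (1 − f)·s²/n with f = n/N = 2787/12710 = 0.21927616.
Var(ȳ) = (1 − 0.21927616)·2070000/2787 = 0.78072384·742.73412 = 579.87024.
SE(ȳ) = √(579.87024) = 24.08.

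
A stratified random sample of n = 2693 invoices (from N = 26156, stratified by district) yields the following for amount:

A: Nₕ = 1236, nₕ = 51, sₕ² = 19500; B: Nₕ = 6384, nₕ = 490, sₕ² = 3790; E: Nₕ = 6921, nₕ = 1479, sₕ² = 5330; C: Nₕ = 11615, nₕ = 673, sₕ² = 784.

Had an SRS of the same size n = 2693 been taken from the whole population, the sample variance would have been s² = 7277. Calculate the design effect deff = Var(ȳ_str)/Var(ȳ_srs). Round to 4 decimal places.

Var(ȳ_str) = Σ Wₕ²(1−fₕ)sₕ²/nₕ with Wₕ = Nₕ/26156:
  A: (1236/26156)²·(1−51/1236)·19500/51 = 0.81857523
  B: (6384/26156)²·(1−490/6384)·3790/490 = 0.42540587
  E: (6921/26156)²·(1−1479/6921)·5330/1479 = 0.19840096
  C: (11615/26156)²·(1−673/11615)·784/673 = 0.21640848
  → Var(ȳ_str) = 1.6587905.
Var(ȳ_srs) = (1 − 2693/26156)·7277/2693 = 2.4239755.
deff = 1.6587905 / 2.4239755 = 0.6843.

0.6843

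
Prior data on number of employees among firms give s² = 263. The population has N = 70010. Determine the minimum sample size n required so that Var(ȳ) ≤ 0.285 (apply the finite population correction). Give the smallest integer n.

Without fpc, n₀ = s²/D = 263/0.285 = 922.8070.
With fpc, (1 − n/N)·s²/n ≤ D requires n ≥ n₀/(1 + n₀/N) = 922.8070/(1 + 922.8070/70010) = 910.8017.
Rounding up, n = 911.

911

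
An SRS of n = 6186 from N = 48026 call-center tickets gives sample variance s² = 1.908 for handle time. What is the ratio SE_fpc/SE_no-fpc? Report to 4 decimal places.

0.9334

f = n/N = 6186/48026 = 0.12880523.
SE_no-fpc = √(s²/n) = 0.017562415; SE_fpc = √((1−f)s²/n) = 0.016392374.
Ratio = √(1−f) = 0.93337815.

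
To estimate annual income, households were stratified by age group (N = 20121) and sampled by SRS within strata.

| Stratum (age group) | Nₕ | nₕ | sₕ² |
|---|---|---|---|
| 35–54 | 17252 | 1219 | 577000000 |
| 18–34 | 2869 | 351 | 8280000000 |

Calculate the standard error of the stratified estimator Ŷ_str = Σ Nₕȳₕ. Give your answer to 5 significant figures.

1.7359 × 10^7

Var(Ŷ_str) = Σₕ Nₕ²(1 − fₕ)sₕ²/nₕ.
35–54: 17252²·(1 − 1219/17252)·577000000/1219 = 1.3092614 × 10^14.
18–34: 2869²·(1 − 351/2869)·8280000000/351 = 1.7041566 × 10^14.
Sum = 3.013418 × 10^14.
SE = √(3.013418 × 10^14) = 1.7359 × 10^7.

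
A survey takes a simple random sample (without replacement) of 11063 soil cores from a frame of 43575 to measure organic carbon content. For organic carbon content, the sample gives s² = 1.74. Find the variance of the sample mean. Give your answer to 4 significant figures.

1.173 × 10^-4

Under SRS without replacement, Var(ȳ) = (1 − f)·s²/n with f = n/N = 11063/43575 = 0.25388411.
Var(ȳ) = (1 − 0.25388411)·1.74/11063 = 0.74611589·1.5728103 × 10^-4 = 1.1734987 × 10^-4.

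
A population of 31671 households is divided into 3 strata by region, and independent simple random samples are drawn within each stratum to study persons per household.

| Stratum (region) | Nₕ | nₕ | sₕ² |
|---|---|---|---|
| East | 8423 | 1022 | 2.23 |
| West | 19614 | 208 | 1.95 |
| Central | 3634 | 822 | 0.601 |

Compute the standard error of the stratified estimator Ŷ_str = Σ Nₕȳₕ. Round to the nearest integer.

Var(Ŷ_str) = Σₕ Nₕ²(1 − fₕ)sₕ²/nₕ.
East: 8423²·(1 − 1022/8423)·2.23/1022 = 136022.63.
West: 19614²·(1 − 208/19614)·1.95/208 = 3.5683995 × 10^6.
Central: 3634²·(1 − 822/3634)·0.601/822 = 7471.4156.
Sum = 3.7118935 × 10^6.
SE = √(3.7118935 × 10^6) = 1927.

1927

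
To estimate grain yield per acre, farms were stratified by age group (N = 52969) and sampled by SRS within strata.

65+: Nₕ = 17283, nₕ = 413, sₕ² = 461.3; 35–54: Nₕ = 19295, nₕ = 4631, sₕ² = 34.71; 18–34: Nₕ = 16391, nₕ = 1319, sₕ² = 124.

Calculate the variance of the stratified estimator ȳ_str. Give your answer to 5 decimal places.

Var(ȳ_str) = Σₕ Wₕ²(1 − fₕ)sₕ²/nₕ with Wₕ = Nₕ/N, N = 52969.
65+: Wₕ = 0.32628519; term = 0.32628519²·(1 − 0.02389631)·461.3/413 = 0.11607109.
35–54: Wₕ = 0.36426967; term = 0.36426967²·(1 − 0.24001037)·34.71/4631 = 7.5584635 × 10^-4.
18–34: Wₕ = 0.30944515; term = 0.30944515²·(1 − 0.08047099)·124/1319 = 0.0082776999.
Sum = 0.12510464.

0.12510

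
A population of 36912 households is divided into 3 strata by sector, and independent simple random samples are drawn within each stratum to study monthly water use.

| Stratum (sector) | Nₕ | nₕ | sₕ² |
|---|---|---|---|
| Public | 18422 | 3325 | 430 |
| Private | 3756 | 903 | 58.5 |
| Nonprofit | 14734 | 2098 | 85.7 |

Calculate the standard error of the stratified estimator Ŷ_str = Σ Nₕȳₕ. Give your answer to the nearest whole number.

6653

Var(Ŷ_str) = Σₕ Nₕ²(1 − fₕ)sₕ²/nₕ.
Public: 18422²·(1 − 3325/18422)·430/3325 = 3.5967002 × 10^7.
Private: 3756²·(1 − 903/3756)·58.5/903 = 694217.36.
Nonprofit: 14734²·(1 − 2098/14734)·85.7/2098 = 7.6051121 × 10^6.
Sum = 4.4266331 × 10^7.
SE = √(4.4266331 × 10^7) = 6653.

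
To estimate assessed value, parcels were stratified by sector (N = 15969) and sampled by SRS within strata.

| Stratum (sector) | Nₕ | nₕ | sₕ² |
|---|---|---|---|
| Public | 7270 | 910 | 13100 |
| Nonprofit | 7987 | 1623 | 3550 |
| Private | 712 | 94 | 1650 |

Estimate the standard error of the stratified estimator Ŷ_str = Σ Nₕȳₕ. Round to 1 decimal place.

Var(Ŷ_str) = Σₕ Nₕ²(1 − fₕ)sₕ²/nₕ.
Public: 7270²·(1 − 910/7270)·13100/910 = 6.6561244 × 10^8.
Nonprofit: 7987²·(1 − 1623/7987)·3550/1623 = 1.1117924 × 10^8.
Private: 712²·(1 − 94/712)·1650/94 = 7.7236851 × 10^6.
Sum = 7.8451537 × 10^8.
SE = √(7.8451537 × 10^8) = 28009.2.

28009.2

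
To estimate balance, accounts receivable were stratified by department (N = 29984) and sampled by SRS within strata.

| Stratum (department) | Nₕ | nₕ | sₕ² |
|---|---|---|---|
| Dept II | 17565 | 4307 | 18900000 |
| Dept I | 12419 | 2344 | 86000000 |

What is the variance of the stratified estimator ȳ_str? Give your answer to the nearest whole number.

6243

Var(ȳ_str) = Σₕ Wₕ²(1 − fₕ)sₕ²/nₕ with Wₕ = Nₕ/N, N = 29984.
Dept II: Wₕ = 0.58581243; term = 0.58581243²·(1 − 0.24520353)·18900000/4307 = 1136.6689.
Dept I: Wₕ = 0.41418757; term = 0.41418757²·(1 − 0.18874305)·86000000/2344 = 5106.1479.
Sum = 6242.8168.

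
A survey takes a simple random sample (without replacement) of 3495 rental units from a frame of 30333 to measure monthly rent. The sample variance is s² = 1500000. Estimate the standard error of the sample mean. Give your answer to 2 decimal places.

Under SRS without replacement, Var(ȳ) = (1 − f)·s²/n with f = n/N = 3495/30333 = 0.11522105.
Var(ȳ) = (1 − 0.11522105)·1500000/3495 = 0.88477895·429.18455 = 379.73346.
SE(ȳ) = √(379.73346) = 19.49.

19.49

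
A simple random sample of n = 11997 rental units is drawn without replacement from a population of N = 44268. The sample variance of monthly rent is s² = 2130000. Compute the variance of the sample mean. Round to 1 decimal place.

129.4

Under SRS without replacement, Var(ȳ) = (1 − f)·s²/n with f = n/N = 11997/44268 = 0.27100840.
Var(ȳ) = (1 − 0.27100840)·2130000/11997 = 0.72899160·177.54439 = 129.42837.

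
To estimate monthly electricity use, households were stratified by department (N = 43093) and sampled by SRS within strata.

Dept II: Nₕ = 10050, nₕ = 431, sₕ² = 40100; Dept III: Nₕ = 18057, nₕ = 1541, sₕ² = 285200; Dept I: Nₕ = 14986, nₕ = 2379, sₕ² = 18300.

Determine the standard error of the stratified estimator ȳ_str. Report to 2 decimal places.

Var(ȳ_str) = Σₕ Wₕ²(1 − fₕ)sₕ²/nₕ with Wₕ = Nₕ/N, N = 43093.
Dept II: Wₕ = 0.23321653; term = 0.23321653²·(1 − 0.04288557)·40100/431 = 4.8433921.
Dept III: Wₕ = 0.41902397; term = 0.41902397²·(1 − 0.08534087)·285200/1541 = 29.722401.
Dept I: Wₕ = 0.34775950; term = 0.34775950²·(1 − 0.15874816)·18300/2379 = 0.78260149.
Sum = 35.348395.
SE = √(35.348395) = 5.95.

5.95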